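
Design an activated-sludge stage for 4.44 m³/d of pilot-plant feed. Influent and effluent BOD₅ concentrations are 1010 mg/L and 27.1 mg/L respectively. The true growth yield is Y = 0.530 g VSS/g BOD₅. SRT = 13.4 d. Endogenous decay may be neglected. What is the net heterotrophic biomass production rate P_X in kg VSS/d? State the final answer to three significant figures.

P_X ≈ 2.31 kg VSS/d

With endogenous decay neglected, the observed yield equals the true yield: Y_obs = Y = 0.530 g VSS/g BOD₅.
Mass of BOD₅ removed per day: Q(S₀ − S) = 4.44 × 982.9 g/m³ = 4.364 kg/d.
P_X = Y_obs · Q(S₀ − S) = 0.5300 × 4.364 = 2.313 kg VSS/d.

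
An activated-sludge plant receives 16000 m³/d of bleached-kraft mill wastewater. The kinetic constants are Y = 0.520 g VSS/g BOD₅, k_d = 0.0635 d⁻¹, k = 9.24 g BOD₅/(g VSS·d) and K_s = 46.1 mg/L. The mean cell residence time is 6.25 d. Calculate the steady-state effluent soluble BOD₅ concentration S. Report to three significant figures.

From the Monod/SRT balance for a CMAS, S = K_s·(1+k_d θ_c)/[θ_c·(Y k − k_d) − 1] = 46.1 × (1 + 0.0635 × 6.25) / [6.25 × (0.520 × 9.24 − 0.0635) − 1] = 64.40 / 28.63 = 2.249 mg/L.

S ≈ 2.25 mg/L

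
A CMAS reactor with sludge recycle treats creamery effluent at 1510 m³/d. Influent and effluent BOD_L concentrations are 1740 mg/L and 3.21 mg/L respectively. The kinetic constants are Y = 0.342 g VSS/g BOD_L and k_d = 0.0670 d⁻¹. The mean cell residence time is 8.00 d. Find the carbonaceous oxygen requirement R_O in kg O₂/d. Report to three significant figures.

Observed yield with endogenous decay: Y_obs = Y / (1 + k_d·θ_c) = 0.342 / (1 + 0.0670 × 8.00) = 0.342 / 1.536 = 0.2227 g VSS/g BOD_L.
Substrate removed = Q·(S₀ − S) = 1510 m³/d × (1740 − 3.21) g/m³ = 2.62×10^6 g/d = 2623 kg/d.
Net sludge production P_X = 0.2227 × 2623 = 583.9 kg VSS/d.
R_O = Q·ΔS − 1.42 P_X = 2623 − 829.2 = 1793 kg O₂/d.

R_O ≈ 1790 kg O₂/d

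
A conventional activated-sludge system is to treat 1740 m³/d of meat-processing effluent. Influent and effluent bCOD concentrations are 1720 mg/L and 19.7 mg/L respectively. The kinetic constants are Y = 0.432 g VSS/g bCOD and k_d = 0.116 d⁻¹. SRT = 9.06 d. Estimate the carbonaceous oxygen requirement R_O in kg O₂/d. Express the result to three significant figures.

R_O ≈ 2070 kg O₂/d

Observed yield with endogenous decay: Y_obs = Y / (1 + k_d·θ_c) = 0.432 / (1 + 0.116 × 9.06) = 0.432 / 2.051 = 0.2106 g VSS/g bCOD.
ΔS = 1720 − 19.7 = 1700 mg/L, so the substrate removal rate is 1740 × 1700/1000 = 2959 kg bCOD/d.
Biomass synthesised: P_X = Y_obs × 2959 = 623.2 kg VSS/d.
R_O = Q·ΔS − 1.42 P_X = 2959 − 884.9 = 2074 kg O₂/d.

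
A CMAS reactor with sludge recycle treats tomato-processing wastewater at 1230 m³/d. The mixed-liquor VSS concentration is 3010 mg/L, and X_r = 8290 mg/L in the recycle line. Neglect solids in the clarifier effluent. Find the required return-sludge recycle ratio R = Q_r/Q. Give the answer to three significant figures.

Solids balance on the clarifier gives (1+R)X = R·X_r, so R = X/(X_r − X) = 3010 / (8290 − 3010) = 0.5701.

R ≈ 0.570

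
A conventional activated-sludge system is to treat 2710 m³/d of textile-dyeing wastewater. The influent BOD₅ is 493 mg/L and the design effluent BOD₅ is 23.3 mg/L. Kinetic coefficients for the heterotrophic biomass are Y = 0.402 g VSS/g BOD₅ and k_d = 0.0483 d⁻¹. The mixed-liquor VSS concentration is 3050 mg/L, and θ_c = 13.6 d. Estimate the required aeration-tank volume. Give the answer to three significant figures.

V ≈ 1380 m³

Steady-state biomass mass balance: V·X·(1 + k_d·θ_c) = Y·Q·(S₀ − S)·θ_c, so V = 0.402 × 2710 × (493 − 23.3) × 13.6 / [3050 × (1 + 0.0483 × 13.6)] = 6.96×10^6 / 5053 = 1377 m³.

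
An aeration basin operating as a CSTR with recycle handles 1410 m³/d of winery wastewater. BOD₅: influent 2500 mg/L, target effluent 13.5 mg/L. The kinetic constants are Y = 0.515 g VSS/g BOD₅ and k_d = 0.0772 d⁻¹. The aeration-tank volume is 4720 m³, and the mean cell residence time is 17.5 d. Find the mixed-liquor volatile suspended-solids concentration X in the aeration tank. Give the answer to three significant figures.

From V·X·(1 + k_d·θ_c) = Y·Q·(S₀ − S)·θ_c: X = 0.515 × 1410 × (2500 − 13.5) × 17.5 / [4720 × (1 + 0.0772 × 17.5)] = 2847 mg/L.

X ≈ 2850 mg/L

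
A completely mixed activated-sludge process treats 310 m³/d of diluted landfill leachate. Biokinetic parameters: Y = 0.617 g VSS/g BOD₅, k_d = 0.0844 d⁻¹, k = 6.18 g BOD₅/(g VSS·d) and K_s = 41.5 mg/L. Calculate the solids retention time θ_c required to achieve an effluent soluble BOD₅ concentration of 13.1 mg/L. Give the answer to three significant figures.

θ_c ≈ 1.20 d

From 1/θ_c = Y·k·S/(K_s + S) − k_d: Y·k·S/(K_s+S) = 0.617 × 6.18 × 13.1 / (41.5 + 13.1) = 0.9149 d⁻¹.
θ_c = 1/(μ − k_d) = 1/(0.9149 − 0.0844) = 1/0.8305 = 1.204 d.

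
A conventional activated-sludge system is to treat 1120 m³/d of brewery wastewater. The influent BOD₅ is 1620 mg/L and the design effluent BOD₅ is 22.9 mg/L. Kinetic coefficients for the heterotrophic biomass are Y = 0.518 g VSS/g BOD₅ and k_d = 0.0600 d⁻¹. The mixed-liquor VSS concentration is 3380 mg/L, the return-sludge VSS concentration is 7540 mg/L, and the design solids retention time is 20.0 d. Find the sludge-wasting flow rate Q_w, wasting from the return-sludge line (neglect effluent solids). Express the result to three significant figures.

Q_w ≈ 55.9 m³/d

From the SRT design equation V = Y Q (S₀−S) θ_c / [X (1 + k_d θ_c)] = 0.518 × 1120 × (1620 − 22.9) × 20.0 / [3380 × (1 + 0.0600 × 20.0)] = 1.85×10^7 / 7436 = 2492 m³.
Q_w = (V·X)/(θ_c X_r) = 2492 × 3380 / (20.0 × 7540) = 55.86 m³/d.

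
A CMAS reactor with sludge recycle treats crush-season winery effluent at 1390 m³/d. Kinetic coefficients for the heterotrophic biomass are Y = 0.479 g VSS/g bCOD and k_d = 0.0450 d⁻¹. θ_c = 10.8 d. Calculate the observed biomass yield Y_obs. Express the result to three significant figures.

Y_obs = Y / (1 + k_d θ_c) = 0.479 / (1 + 0.0450 × 10.8) = 0.479 / 1.486 = 0.3223.

Y_obs ≈ 0.322 g VSS/g bCOD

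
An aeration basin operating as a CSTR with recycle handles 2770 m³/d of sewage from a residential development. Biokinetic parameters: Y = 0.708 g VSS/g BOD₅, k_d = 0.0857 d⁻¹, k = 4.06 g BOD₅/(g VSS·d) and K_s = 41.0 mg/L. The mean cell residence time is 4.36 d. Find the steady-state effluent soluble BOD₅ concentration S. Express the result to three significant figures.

For a completely mixed reactor with recycle the Lawrence–McCarty relation gives S = K_s·(1 + k_d·θ_c) / [θ_c·(Y·k − k_d) − 1] = 41.0 × (1 + 0.0857 × 4.36) / [4.36 × (0.708 × 4.06 − 0.0857) − 1] = 56.32 / 11.16 = 5.047 mg/L.

S ≈ 5.05 mg/L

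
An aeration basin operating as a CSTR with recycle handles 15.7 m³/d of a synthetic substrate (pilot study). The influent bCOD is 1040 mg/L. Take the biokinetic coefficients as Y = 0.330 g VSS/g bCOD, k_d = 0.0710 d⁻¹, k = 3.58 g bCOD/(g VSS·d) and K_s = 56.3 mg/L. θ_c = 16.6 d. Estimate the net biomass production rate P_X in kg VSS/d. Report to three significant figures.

P_X ≈ 2.46 kg VSS/d

Effluent substrate depends only on kinetics and SRT: S = K_s(1 + k_d θ_c) / [θ_c(Yk − k_d) − 1] = 56.3 × (1 + 0.0710 × 16.6) / [16.6 × (0.330 × 3.58 − 0.0710) − 1] = 122.7 / 17.43 = 7.036 mg/L.
The observed yield is Y_obs = Y/(1 + k_d·θ_c) = 0.330 / (1 + 0.0710 × 16.6) = 0.330 / 2.179 = 0.1515 g VSS per g bCOD removed.
ΔS = 1040 − 7.04 = 1033 mg/L, so the substrate removal rate is 15.7 × 1033/1000 = 16.22 kg bCOD/d.
Net biomass production P_X = Y_obs × Q·(S₀ − S) = 0.1515 × 16.22 = 2.457 kg VSS/d.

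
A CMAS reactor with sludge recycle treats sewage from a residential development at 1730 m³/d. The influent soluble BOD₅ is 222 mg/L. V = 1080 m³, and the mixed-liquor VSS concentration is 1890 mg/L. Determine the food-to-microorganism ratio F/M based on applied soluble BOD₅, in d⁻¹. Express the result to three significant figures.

F/M ≈ 0.188 d⁻¹

F/M = Q·S₀ / (V·X) = 1730 × 222 / (1080 × 1890) = 0.1882 g soluble BOD₅·(g VSS·d)⁻¹.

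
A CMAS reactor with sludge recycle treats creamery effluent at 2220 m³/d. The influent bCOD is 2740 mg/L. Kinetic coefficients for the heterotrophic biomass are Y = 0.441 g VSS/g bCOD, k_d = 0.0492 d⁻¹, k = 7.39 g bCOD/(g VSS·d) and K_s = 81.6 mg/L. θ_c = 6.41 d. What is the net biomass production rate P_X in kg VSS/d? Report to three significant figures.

From the Monod/SRT balance for a CMAS, S = K_s·(1+k_d θ_c)/[θ_c·(Y k − k_d) − 1] = 81.6 × (1 + 0.0492 × 6.41) / [6.41 × (0.441 × 7.39 − 0.0492) − 1] = 107.3 / 19.57 = 5.483 mg/L.
Correct the yield for decay: Y_obs = Y/(1 + k_d θ_c) = 0.441 / (1 + 0.0492 × 6.41) = 0.441 / 1.315 = 0.3353.
Mass of bCOD removed per day: Q(S₀ − S) = 2220 × 2735 g/m³ = 6071 kg/d.
P_X = Y_obs · Q(S₀ − S) = 0.3353 × 6071 = 2035 kg VSS/d.

P_X ≈ 2040 kg VSS/d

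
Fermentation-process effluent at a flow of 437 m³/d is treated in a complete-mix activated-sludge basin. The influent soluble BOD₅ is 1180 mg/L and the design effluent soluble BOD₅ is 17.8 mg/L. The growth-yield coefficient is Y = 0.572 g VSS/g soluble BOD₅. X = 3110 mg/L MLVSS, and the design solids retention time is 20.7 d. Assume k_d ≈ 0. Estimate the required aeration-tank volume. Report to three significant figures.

V·X = Y·Q·ΔS·θ_c gives V = 0.572 × 437 × (1180 − 17.8) × 20.7 / 3110 = 1934 m³.

V ≈ 1930 m³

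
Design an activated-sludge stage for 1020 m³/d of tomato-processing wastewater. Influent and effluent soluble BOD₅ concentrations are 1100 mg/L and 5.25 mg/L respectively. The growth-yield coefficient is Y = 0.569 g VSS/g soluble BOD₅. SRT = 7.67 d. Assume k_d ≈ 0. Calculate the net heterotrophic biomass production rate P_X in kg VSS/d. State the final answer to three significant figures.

P_X ≈ 635 kg VSS/d

Since k_d ≈ 0, Y_obs = Y = 0.569 g VSS/g soluble BOD₅.
Substrate removed = Q·(S₀ − S) = 1020 m³/d × (1100 − 5.25) g/m³ = 1.12×10^6 g/d = 1117 kg/d.
Net biomass production P_X = Y_obs × Q·(S₀ − S) = 0.5690 × 1117 = 635.4 kg VSS/d.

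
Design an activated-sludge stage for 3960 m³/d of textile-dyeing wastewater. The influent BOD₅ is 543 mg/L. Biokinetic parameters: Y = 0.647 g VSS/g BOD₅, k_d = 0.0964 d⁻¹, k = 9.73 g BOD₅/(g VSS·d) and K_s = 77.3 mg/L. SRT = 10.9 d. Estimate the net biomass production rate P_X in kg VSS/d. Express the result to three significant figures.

For a completely mixed reactor with recycle the Lawrence–McCarty relation gives S = K_s·(1 + k_d·θ_c) / [θ_c·(Y·k − k_d) − 1] = 77.3 × (1 + 0.0964 × 10.9) / [10.9 × (0.647 × 9.73 − 0.0964) − 1] = 158.5 / 66.57 = 2.381 mg/L.
Y_obs = Y / (1 + k_d θ_c) = 0.647 / (1 + 0.0964 × 10.9) = 0.647 / 2.051 = 0.3155.
Substrate removed = Q·(S₀ − S) = 3960 m³/d × (543 − 2.38) g/m³ = 2.14×10^6 g/d = 2141 kg/d.
So the net sludge growth is P_X = 0.3155 × 2141 = 675.4 kg VSS/d.

P_X ≈ 675 kg VSS/d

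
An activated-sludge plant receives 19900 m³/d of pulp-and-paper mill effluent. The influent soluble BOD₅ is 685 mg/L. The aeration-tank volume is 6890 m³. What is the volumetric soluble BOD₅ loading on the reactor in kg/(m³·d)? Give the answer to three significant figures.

Applied soluble BOD₅ load per unit volume = Q·S₀/V = (19900 × 685/1000)/6890 = 1.978 kg soluble BOD₅·m⁻³·d⁻¹.

L_v ≈ 1.98 kg soluble BOD₅/(m³·d)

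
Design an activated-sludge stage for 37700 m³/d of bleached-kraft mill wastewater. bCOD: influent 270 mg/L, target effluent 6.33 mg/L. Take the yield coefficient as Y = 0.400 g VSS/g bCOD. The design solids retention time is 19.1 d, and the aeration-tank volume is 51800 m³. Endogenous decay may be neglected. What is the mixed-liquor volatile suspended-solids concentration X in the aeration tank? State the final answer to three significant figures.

From V·X = Y·Q·(S₀ − S)·θ_c (decay neglected): X = 0.400 × 37700 × (270 − 6.33) × 19.1 / 51800 = 1466 mg/L.

X ≈ 1470 mg/L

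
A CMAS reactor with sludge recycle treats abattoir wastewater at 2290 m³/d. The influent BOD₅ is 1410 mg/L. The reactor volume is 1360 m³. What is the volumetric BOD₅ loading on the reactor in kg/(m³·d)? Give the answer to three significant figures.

Applied BOD₅ load per unit volume = Q·S₀/V = (2290 × 1410/1000)/1360 = 2.374 kg BOD₅·m⁻³·d⁻¹.

L_v ≈ 2.37 kg BOD₅/(m³·d)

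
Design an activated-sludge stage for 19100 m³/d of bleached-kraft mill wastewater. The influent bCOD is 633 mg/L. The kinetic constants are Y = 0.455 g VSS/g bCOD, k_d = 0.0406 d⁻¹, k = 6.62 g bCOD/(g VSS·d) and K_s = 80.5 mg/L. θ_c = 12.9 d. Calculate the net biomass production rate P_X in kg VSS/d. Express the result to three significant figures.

Effluent substrate depends only on kinetics and SRT: S = K_s(1 + k_d θ_c) / [θ_c(Yk − k_d) − 1] = 80.5 × (1 + 0.0406 × 12.9) / [12.9 × (0.455 × 6.62 − 0.0406) − 1] = 122.7 / 37.33 = 3.286 mg/L.
The observed yield is Y_obs = Y/(1 + k_d·θ_c) = 0.455 / (1 + 0.0406 × 12.9) = 0.455 / 1.524 = 0.2986 g VSS per g bCOD removed.
ΔS = 633 − 3.29 = 629.7 mg/L, so the substrate removal rate is 19100 × 629.7/1000 = 12027 kg bCOD/d.
Net biomass production P_X = Y_obs × Q·(S₀ − S) = 0.2986 × 12027 = 3591 kg VSS/d.

P_X ≈ 3590 kg VSS/d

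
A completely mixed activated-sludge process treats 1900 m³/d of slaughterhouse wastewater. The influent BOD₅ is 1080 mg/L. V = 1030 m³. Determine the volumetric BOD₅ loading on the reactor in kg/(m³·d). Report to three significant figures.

Applied BOD₅ load per unit volume = Q·S₀/V = (1900 × 1080/1000)/1030 = 1.992 kg BOD₅·m⁻³·d⁻¹.

L_v ≈ 1.99 kg BOD₅/(m³·d)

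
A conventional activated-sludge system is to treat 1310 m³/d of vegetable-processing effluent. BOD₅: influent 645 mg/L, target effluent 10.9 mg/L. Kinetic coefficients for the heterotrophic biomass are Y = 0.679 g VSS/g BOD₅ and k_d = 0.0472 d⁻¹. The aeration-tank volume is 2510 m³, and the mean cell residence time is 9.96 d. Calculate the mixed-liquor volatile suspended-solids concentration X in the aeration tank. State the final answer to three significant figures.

X ≈ 1520 mg/L

X = Y·Q·ΔS·θ_c / [V·(1 + k_d θ_c)] = 0.679 × 1310 × (645 − 10.9) × 9.96 / [2510 × (1 + 0.0472 × 9.96)] = 1522 mg/L.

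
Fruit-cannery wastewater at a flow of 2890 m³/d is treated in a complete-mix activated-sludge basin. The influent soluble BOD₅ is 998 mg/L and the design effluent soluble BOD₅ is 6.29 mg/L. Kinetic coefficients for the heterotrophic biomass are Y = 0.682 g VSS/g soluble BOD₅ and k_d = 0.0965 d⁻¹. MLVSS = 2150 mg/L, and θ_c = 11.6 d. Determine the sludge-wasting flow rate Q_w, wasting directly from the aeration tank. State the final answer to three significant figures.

Q_w ≈ 429 m³/d

Rearranging the biomass balance for a CMAS with decay, V = Y·Q·ΔS·θ_c / [X·(1+k_d θ_c)] = 0.682 × 2890 × (998 − 6.29) × 11.6 / [2150 × (1 + 0.0965 × 11.6)] = 2.27×10^7 / 4557 = 4976 m³.
With mixed-liquor wasting, θ_c = V/Q_w, so Q_w = V/θ_c = 4976/11.6 = 429.0 m³/d.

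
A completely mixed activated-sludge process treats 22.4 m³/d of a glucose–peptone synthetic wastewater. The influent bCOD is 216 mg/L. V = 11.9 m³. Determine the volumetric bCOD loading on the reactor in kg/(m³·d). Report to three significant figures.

L_v = Q S₀ / V = 22.4 × 216 × 10⁻³ / 11.90 = 0.4066 kg/(m³·d).

L_v ≈ 0.407 kg bCOD/(m³·d)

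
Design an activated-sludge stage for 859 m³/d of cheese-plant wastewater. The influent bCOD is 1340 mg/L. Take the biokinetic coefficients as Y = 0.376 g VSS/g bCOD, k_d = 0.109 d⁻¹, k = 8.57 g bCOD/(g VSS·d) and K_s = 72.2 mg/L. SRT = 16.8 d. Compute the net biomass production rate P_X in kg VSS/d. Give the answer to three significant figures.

From the Monod/SRT balance for a CMAS, S = K_s·(1+k_d θ_c)/[θ_c·(Y k − k_d) − 1] = 72.2 × (1 + 0.109 × 16.8) / [16.8 × (0.376 × 8.57 − 0.109) − 1] = 204.4 / 51.30 = 3.984 mg/L.
Correct the yield for decay: Y_obs = Y/(1 + k_d θ_c) = 0.376 / (1 + 0.109 × 16.8) = 0.376 / 2.831 = 0.1328.
Mass of bCOD removed per day: Q(S₀ − S) = 859 × 1336 g/m³ = 1148 kg/d.
So the net sludge growth is P_X = 0.1328 × 1148 = 152.4 kg VSS/d.

P_X ≈ 152 kg VSS/d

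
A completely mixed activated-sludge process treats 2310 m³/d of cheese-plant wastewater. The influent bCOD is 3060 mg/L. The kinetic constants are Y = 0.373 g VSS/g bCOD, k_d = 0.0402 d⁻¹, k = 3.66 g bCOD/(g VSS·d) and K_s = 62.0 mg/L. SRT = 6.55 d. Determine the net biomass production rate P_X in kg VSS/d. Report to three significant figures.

P_X ≈ 2080 kg VSS/d

Effluent substrate depends only on kinetics and SRT: S = K_s(1 + k_d θ_c) / [θ_c(Yk − k_d) − 1] = 62.0 × (1 + 0.0402 × 6.55) / [6.55 × (0.373 × 3.66 − 0.0402) − 1] = 78.33 / 7.679 = 10.20 mg/L.
The observed yield is Y_obs = Y/(1 + k_d·θ_c) = 0.373 / (1 + 0.0402 × 6.55) = 0.373 / 1.263 = 0.2953 g VSS per g bCOD removed.
Q·(S₀ − S) = 2310 × (3060 − 10.2) × 10⁻³ = 7045 kg/d removed.
P_X = Y_obs · Q(S₀ − S) = 0.2953 × 7045 = 2080 kg VSS/d.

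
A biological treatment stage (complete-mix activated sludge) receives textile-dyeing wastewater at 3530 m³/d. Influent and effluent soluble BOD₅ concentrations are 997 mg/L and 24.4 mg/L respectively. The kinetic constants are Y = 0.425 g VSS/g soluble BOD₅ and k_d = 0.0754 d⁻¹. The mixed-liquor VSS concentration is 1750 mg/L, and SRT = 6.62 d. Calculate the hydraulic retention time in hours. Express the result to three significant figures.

τ ≈ 25.0 h

Steady-state biomass mass balance: V·X·(1 + k_d·θ_c) = Y·Q·(S₀ − S)·θ_c, so V = 0.425 × 3530 × (997 − 24.4) × 6.62 / [1750 × (1 + 0.0754 × 6.62)] = 9.66×10^6 / 2624 = 3682 m³.
HRT = V/Q = 3682 m³ / 3530 m³·d⁻¹ = 1.043 d × 24 = 25.03 h.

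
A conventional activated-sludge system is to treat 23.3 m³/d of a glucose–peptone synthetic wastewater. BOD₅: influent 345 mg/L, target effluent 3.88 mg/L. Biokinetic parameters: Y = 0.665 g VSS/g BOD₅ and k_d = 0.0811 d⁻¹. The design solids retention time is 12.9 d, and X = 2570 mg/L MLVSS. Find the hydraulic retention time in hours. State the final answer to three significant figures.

From the SRT design equation V = Y Q (S₀−S) θ_c / [X (1 + k_d θ_c)] = 0.665 × 23.3 × (345 − 3.88) × 12.9 / [2570 × (1 + 0.0811 × 12.9)] = 6.82×10^4 / 5259 = 12.97 m³.
τ = V/Q = 12.97/23.3 = 0.5565 d, or 13.36 h.

τ ≈ 13.4 h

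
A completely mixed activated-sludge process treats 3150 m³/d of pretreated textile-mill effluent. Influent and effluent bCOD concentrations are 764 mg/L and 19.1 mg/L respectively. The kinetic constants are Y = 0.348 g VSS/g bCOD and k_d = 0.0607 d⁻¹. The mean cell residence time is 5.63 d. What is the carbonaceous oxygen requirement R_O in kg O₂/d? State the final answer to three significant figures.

R_O ≈ 1480 kg O₂/d

The observed yield is Y_obs = Y/(1 + k_d·θ_c) = 0.348 / (1 + 0.0607 × 5.63) = 0.348 / 1.342 = 0.2594 g VSS per g bCOD removed.
Q·(S₀ − S) = 3150 × (764 − 19.1) × 10⁻³ = 2346 kg/d removed.
Net sludge production P_X = 0.2594 × 2346 = 608.6 kg VSS/d.
R_O = Q·(S₀ − S) − 1.42·P_X = 2346 − 1.42 × 608.6 = 1482 kg O₂/d.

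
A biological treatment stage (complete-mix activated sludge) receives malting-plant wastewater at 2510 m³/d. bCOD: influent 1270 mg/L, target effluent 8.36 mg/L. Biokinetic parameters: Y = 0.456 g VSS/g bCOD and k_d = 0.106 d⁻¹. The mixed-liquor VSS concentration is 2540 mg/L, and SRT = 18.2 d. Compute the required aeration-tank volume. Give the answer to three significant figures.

V ≈ 3530 m³

Steady-state biomass mass balance: V·X·(1 + k_d·θ_c) = Y·Q·(S₀ − S)·θ_c, so V = 0.456 × 2510 × (1270 − 8.36) × 18.2 / [2540 × (1 + 0.106 × 18.2)] = 2.63×10^7 / 7440 = 3532 m³.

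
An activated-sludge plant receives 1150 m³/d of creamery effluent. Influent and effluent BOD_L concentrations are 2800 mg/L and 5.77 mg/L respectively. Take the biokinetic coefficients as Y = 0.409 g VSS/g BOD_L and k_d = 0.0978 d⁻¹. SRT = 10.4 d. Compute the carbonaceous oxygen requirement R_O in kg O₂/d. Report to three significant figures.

Y_obs = Y / (1 + k_d θ_c) = 0.409 / (1 + 0.0978 × 10.4) = 0.409 / 2.017 = 0.2028.
Mass of BOD_L removed per day: Q(S₀ − S) = 1150 × 2794 g/m³ = 3213 kg/d.
P_X = Y_obs·Q·(S₀ − S) = 0.2028 × 3213 = 651.6 kg VSS/d.
R_O = Q·(S₀ − S) − 1.42·P_X = 3213 − 1.42 × 651.6 = 2288 kg O₂/d.

R_O ≈ 2290 kg O₂/d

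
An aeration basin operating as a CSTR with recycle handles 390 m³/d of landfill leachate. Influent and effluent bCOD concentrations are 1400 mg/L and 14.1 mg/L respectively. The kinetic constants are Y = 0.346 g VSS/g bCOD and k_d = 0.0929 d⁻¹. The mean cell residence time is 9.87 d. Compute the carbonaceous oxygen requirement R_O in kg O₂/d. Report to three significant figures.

The observed yield is Y_obs = Y/(1 + k_d·θ_c) = 0.346 / (1 + 0.0929 × 9.87) = 0.346 / 1.917 = 0.1805 g VSS per g bCOD removed.
Substrate removed = Q·(S₀ − S) = 390 m³/d × (1400 − 14.1) g/m³ = 5.41×10^5 g/d = 540.5 kg/d.
P_X = Y_obs·Q·(S₀ − S) = 0.1805 × 540.5 = 97.56 kg VSS/d.
R_O = Q·(S₀ − S) − 1.42·P_X = 540.5 − 1.42 × 97.56 = 402.0 kg O₂/d.

R_O ≈ 402 kg O₂/d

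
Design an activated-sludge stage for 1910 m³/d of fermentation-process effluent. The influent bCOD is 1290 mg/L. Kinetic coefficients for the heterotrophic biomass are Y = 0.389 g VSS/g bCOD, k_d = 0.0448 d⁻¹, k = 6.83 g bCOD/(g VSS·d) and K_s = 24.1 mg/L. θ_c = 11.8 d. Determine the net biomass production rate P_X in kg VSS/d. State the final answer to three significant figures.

P_X ≈ 626 kg VSS/d

For a completely mixed reactor with recycle the Lawrence–McCarty relation gives S = K_s·(1 + k_d·θ_c) / [θ_c·(Y·k − k_d) − 1] = 24.1 × (1 + 0.0448 × 11.8) / [11.8 × (0.389 × 6.83 − 0.0448) − 1] = 36.84 / 29.82 = 1.235 mg/L.
Observed yield with endogenous decay: Y_obs = Y / (1 + k_d·θ_c) = 0.389 / (1 + 0.0448 × 11.8) = 0.389 / 1.529 = 0.2545 g VSS/g bCOD.
Substrate removed = Q·(S₀ − S) = 1910 m³/d × (1290 − 1.24) g/m³ = 2.46×10^6 g/d = 2462 kg/d.
So the net sludge growth is P_X = 0.2545 × 2462 = 626.4 kg VSS/d.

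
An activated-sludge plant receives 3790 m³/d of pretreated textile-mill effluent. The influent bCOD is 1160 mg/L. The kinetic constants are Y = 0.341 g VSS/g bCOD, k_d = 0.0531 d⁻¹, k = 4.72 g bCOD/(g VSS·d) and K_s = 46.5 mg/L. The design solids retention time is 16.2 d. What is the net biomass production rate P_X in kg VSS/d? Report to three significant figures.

P_X ≈ 803 kg VSS/d

Effluent substrate depends only on kinetics and SRT: S = K_s(1 + k_d θ_c) / [θ_c(Yk − k_d) − 1] = 46.5 × (1 + 0.0531 × 16.2) / [16.2 × (0.341 × 4.72 − 0.0531) − 1] = 86.50 / 24.21 = 3.572 mg/L.
The observed yield is Y_obs = Y/(1 + k_d·θ_c) = 0.341 / (1 + 0.0531 × 16.2) = 0.341 / 1.860 = 0.1833 g VSS per g bCOD removed.
ΔS = 1160 − 3.57 = 1156 mg/L, so the substrate removal rate is 3790 × 1156/1000 = 4383 kg bCOD/d.
Biomass produced: P_X = Y_obs·Q·ΔS = 0.1833 × 4383 ≈ 803.4 kg VSS/d.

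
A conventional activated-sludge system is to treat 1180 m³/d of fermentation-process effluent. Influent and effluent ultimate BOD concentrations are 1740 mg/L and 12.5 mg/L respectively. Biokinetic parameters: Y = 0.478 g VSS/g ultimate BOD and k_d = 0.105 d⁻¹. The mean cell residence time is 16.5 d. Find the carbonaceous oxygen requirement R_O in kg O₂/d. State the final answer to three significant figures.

R_O ≈ 1530 kg O₂/d

Correct the yield for decay: Y_obs = Y/(1 + k_d θ_c) = 0.478 / (1 + 0.105 × 16.5) = 0.478 / 2.732 = 0.1749.
Mass of ultimate BOD removed per day: Q(S₀ − S) = 1180 × 1728 g/m³ = 2038 kg/d.
P_X = Y_obs·Q·(S₀ − S) = 0.1749 × 2038 = 356.6 kg VSS/d.
R_O = Q·ΔS − 1.42 P_X = 2038 − 506.4 = 1532 kg O₂/d.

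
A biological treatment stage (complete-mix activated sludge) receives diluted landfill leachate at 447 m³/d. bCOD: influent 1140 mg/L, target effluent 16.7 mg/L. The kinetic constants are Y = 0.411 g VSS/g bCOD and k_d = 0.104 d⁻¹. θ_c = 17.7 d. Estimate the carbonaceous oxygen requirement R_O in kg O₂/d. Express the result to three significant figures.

R_O ≈ 399 kg O₂/d

Observed yield with endogenous decay: Y_obs = Y / (1 + k_d·θ_c) = 0.411 / (1 + 0.104 × 17.7) = 0.411 / 2.841 = 0.1447 g VSS/g bCOD.
ΔS = 1140 − 16.7 = 1123 mg/L, so the substrate removal rate is 447 × 1123/1000 = 502.1 kg bCOD/d.
P_X = Y_obs·Q·(S₀ − S) = 0.1447 × 502.1 = 72.64 kg VSS/d.
Carbonaceous O₂ demand = substrate oxidised − cell-mass equivalent = 502.1 − 1.42 × 72.64 = 399.0 kg O₂/d.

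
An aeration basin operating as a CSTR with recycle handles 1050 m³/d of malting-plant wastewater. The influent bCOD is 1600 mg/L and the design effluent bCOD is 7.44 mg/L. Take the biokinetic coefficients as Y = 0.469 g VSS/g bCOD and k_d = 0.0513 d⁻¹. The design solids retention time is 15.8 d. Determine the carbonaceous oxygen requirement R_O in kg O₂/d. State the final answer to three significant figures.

The observed yield is Y_obs = Y/(1 + k_d·θ_c) = 0.469 / (1 + 0.0513 × 15.8) = 0.469 / 1.811 = 0.2590 g VSS per g bCOD removed.
ΔS = 1600 − 7.44 = 1593 mg/L, so the substrate removal rate is 1050 × 1593/1000 = 1672 kg bCOD/d.
P_X = Y_obs·Q·(S₀ − S) = 0.2590 × 1672 = 433.2 kg VSS/d.
R_O = Q·ΔS − 1.42 P_X = 1672 − 615.1 = 1057 kg O₂/d.

R_O ≈ 1060 kg O₂/d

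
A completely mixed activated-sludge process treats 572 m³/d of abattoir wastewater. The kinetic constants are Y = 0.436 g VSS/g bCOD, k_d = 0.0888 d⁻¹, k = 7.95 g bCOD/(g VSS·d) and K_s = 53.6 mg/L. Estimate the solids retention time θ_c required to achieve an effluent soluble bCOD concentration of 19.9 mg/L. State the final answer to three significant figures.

θ_c ≈ 1.18 d

At the target effluent, Y k S/(K_s+S) = 0.436×7.95×19.9/73.50 = 0.9385 d⁻¹.
θ_c = 1/(μ − k_d) = 1/(0.9385 − 0.0888) = 1/0.8497 = 1.177 d.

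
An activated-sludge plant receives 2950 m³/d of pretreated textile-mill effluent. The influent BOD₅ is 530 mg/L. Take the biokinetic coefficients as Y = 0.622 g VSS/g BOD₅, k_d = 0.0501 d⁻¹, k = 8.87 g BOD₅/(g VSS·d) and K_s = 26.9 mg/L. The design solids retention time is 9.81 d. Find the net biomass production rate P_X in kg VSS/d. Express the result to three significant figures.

P_X ≈ 651 kg VSS/d

For a completely mixed reactor with recycle the Lawrence–McCarty relation gives S = K_s·(1 + k_d·θ_c) / [θ_c·(Y·k − k_d) − 1] = 26.9 × (1 + 0.0501 × 9.81) / [9.81 × (0.622 × 8.87 − 0.0501) − 1] = 40.12 / 52.63 = 0.7623 mg/L.
The observed yield is Y_obs = Y/(1 + k_d·θ_c) = 0.622 / (1 + 0.0501 × 9.81) = 0.622 / 1.491 = 0.4170 g VSS per g BOD₅ removed.
Substrate removed = Q·(S₀ − S) = 2950 m³/d × (530 − 0.762) g/m³ = 1.56×10^6 g/d = 1561 kg/d.
So the net sludge growth is P_X = 0.4170 × 1561 = 651.1 kg VSS/d.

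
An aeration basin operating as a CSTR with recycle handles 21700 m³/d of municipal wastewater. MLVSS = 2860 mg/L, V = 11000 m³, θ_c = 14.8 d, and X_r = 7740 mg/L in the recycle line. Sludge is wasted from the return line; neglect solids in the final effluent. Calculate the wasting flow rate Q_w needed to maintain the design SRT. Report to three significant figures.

Q_w ≈ 275 m³/d

θ_c = V·X/(Q_w·X_r) when wasting from the recycle, so Q_w = V·X/(θ_c·X_r) = 11000 × 2860 / (14.8 × 7740) = 274.6 m³/d.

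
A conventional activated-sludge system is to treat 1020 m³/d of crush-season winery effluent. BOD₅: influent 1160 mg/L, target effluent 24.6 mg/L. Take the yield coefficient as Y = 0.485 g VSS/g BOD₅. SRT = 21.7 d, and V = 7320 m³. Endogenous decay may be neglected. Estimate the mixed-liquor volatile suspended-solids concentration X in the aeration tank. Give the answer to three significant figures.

X ≈ 1670 mg/L

Without decay, X = Y Q (S₀−S) θ_c / V = 0.485 × 1020 × (1160 − 24.6) × 21.7 / 7320 = 1665 mg/L.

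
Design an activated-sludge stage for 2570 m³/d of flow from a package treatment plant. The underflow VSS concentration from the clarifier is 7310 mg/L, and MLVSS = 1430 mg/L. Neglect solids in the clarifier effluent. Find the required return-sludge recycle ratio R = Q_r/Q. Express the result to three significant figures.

Mass balance around the secondary clarifier (neglecting effluent solids): R = X / (X_r − X) = 1430 / (7310 − 1430) = 0.2432.

R ≈ 0.243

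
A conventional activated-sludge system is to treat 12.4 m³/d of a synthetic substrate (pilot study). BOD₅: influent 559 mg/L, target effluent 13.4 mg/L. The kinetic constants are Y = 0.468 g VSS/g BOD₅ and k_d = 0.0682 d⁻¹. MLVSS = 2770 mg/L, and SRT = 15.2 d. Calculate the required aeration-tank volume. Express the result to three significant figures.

V ≈ 8.53 m³

Rearranging the biomass balance for a CMAS with decay, V = Y·Q·ΔS·θ_c / [X·(1+k_d θ_c)] = 0.468 × 12.4 × (559 − 13.4) × 15.2 / [2770 × (1 + 0.0682 × 15.2)] = 4.81×10^4 / 5641 = 8.531 m³.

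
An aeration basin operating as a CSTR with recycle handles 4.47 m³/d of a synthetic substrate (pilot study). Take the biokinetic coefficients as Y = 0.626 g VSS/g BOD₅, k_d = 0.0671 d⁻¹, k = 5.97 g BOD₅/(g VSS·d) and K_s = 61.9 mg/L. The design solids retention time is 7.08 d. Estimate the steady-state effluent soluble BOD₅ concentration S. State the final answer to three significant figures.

S ≈ 3.65 mg/L

From the Monod/SRT balance for a CMAS, S = K_s·(1+k_d θ_c)/[θ_c·(Y k − k_d) − 1] = 61.9 × (1 + 0.0671 × 7.08) / [7.08 × (0.626 × 5.97 − 0.0671) − 1] = 91.31 / 24.98 = 3.655 mg/L.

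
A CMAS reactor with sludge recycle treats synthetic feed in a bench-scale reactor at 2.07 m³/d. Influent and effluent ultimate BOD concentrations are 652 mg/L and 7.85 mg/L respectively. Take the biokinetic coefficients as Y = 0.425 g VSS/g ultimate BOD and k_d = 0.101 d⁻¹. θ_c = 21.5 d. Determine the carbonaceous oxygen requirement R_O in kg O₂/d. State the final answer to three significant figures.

Observed yield with endogenous decay: Y_obs = Y / (1 + k_d·θ_c) = 0.425 / (1 + 0.101 × 21.5) = 0.425 / 3.171 = 0.1340 g VSS/g ultimate BOD.
ΔS = 652 − 7.85 = 644.1 mg/L, so the substrate removal rate is 2.07 × 644.1/1000 = 1.333 kg ultimate BOD/d.
Net sludge production P_X = 0.1340 × 1.333 = 0.1787 kg VSS/d.
R_O = Q·ΔS − 1.42 P_X = 1.333 − 0.2537 = 1.080 kg O₂/d.

R_O ≈ 1.08 kg O₂/d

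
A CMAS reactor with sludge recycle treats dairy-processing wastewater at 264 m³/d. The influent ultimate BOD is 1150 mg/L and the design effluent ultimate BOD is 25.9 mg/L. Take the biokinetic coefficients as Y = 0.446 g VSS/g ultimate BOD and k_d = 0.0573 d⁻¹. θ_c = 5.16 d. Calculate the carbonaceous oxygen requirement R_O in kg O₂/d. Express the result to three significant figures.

Observed yield with endogenous decay: Y_obs = Y / (1 + k_d·θ_c) = 0.446 / (1 + 0.0573 × 5.16) = 0.446 / 1.296 = 0.3442 g VSS/g ultimate BOD.
Substrate removed = Q·(S₀ − S) = 264 m³/d × (1150 − 25.9) g/m³ = 2.97×10^5 g/d = 296.8 kg/d.
Biomass synthesised: P_X = Y_obs × 296.8 = 102.2 kg VSS/d.
Carbonaceous O₂ demand = substrate oxidised − cell-mass equivalent = 296.8 − 1.42 × 102.2 = 151.7 kg O₂/d.

R_O ≈ 152 kg O₂/d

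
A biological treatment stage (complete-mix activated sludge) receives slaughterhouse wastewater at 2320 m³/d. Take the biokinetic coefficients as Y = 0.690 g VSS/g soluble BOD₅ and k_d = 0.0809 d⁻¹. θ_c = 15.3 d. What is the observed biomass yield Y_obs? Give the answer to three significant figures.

The observed yield is Y_obs = Y/(1 + k_d·θ_c) = 0.690 / (1 + 0.0809 × 15.3) = 0.690 / 2.238 = 0.3083 g VSS per g soluble BOD₅ removed.

Y_obs ≈ 0.308 g VSS/g soluble BOD₅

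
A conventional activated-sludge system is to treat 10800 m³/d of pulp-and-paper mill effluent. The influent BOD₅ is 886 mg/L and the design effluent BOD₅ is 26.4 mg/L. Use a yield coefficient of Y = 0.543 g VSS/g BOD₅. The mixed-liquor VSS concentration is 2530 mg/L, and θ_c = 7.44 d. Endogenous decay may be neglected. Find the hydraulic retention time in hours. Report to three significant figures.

With k_d = 0 the design equation reduces to V = Y Q (S₀−S) θ_c / X = 0.543 × 10800 × (886 − 26.4) × 7.44 / 2530 = 14824 m³.
τ = V/Q = 14824/10800 = 1.373 d, or 32.94 h.

τ ≈ 32.9 h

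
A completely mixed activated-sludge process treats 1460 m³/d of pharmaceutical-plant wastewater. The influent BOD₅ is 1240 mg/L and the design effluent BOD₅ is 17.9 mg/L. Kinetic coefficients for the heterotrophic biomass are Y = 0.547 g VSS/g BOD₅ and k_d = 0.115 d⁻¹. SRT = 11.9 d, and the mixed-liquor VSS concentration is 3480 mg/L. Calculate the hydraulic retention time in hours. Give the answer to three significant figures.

From the SRT design equation V = Y Q (S₀−S) θ_c / [X (1 + k_d θ_c)] = 0.547 × 1460 × (1240 − 17.9) × 11.9 / [3480 × (1 + 0.115 × 11.9)] = 1.16×10^7 / 8242 = 1409 m³.
Hydraulic retention time τ = V/Q = 1409 / 1460 = 0.9651 d = 23.16 h.

τ ≈ 23.2 h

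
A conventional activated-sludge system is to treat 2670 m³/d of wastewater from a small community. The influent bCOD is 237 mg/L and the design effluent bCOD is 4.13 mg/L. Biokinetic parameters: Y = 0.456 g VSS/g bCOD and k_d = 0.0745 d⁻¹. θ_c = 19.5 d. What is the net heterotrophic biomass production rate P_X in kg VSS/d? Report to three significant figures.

P_X ≈ 116 kg VSS/d

Observed yield with endogenous decay: Y_obs = Y / (1 + k_d·θ_c) = 0.456 / (1 + 0.0745 × 19.5) = 0.456 / 2.453 = 0.1859 g VSS/g bCOD.
Substrate removed = Q·(S₀ − S) = 2670 m³/d × (237 − 4.13) g/m³ = 6.22×10^5 g/d = 621.8 kg/d.
So the net sludge growth is P_X = 0.1859 × 621.8 = 115.6 kg VSS/d.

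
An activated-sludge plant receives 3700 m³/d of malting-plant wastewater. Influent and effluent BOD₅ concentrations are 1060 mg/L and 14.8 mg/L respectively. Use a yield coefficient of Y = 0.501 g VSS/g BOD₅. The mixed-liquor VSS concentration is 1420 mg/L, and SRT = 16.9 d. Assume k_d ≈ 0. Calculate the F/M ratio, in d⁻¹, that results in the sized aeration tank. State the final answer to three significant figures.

Biomass mass balance (decay neglected): V·X = Y·Q·(S₀ − S)·θ_c, so V = 0.501 × 3700 × (1060 − 14.8) × 16.9 / 1420 = 23059 m³.
F/M = Q·S₀ / (V·X) = 3700 × 1060 / (23059 × 1420) = 0.1198 g BOD₅·(g VSS·d)⁻¹.

F/M ≈ 0.120 d⁻¹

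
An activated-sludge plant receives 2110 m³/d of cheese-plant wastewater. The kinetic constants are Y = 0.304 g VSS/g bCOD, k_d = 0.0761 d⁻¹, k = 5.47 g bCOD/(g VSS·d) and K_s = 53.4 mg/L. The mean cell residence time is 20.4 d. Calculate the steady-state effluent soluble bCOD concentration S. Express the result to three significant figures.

Effluent substrate depends only on kinetics and SRT: S = K_s(1 + k_d θ_c) / [θ_c(Yk − k_d) − 1] = 53.4 × (1 + 0.0761 × 20.4) / [20.4 × (0.304 × 5.47 − 0.0761) − 1] = 136.3 / 31.37 = 4.345 mg/L.

S ≈ 4.34 mg/L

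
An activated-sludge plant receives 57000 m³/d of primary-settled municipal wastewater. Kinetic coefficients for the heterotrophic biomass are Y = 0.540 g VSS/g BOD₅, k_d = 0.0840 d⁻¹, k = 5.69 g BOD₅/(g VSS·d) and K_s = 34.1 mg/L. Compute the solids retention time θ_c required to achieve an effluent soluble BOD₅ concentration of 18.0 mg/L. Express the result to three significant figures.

θ_c ≈ 1.02 d

From 1/θ_c = Y·k·S/(K_s + S) − k_d: Y·k·S/(K_s+S) = 0.540 × 5.69 × 18.0 / (34.1 + 18.0) = 1.062 d⁻¹.
1/θ_c = 1.062 − 0.0840 = 0.9776 d⁻¹, so θ_c = 1.023 d.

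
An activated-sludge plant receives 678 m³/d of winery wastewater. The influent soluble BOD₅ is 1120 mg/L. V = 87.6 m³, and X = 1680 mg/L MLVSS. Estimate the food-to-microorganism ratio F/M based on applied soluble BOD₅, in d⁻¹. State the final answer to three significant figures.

F/M ≈ 5.16 d⁻¹

Food-to-microorganism ratio F/M = Q S₀ / (V X) = 678 × 1120 / (87.60 × 1680) = 5.160 d⁻¹.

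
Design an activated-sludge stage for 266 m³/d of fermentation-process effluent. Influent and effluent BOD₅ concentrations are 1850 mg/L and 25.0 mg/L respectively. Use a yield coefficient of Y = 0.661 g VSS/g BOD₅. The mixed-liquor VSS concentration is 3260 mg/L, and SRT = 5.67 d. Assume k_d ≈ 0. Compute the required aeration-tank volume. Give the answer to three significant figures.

Biomass mass balance (decay neglected): V·X = Y·Q·(S₀ − S)·θ_c, so V = 0.661 × 266 × (1850 − 25.0) × 5.67 / 3260 = 558.1 m³.

V ≈ 558 m³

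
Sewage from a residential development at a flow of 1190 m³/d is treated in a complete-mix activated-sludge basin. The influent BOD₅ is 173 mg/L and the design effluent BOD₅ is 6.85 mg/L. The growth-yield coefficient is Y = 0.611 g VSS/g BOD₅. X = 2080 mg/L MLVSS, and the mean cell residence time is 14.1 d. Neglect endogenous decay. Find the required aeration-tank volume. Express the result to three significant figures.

V ≈ 819 m³

With k_d = 0 the design equation reduces to V = Y Q (S₀−S) θ_c / X = 0.611 × 1190 × (173 − 6.85) × 14.1 / 2080 = 818.9 m³.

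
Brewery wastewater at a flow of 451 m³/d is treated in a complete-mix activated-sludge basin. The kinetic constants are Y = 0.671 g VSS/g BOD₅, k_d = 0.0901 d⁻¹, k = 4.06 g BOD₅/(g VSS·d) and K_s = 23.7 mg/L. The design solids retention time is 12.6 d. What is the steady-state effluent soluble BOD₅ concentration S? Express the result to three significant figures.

From the Monod/SRT balance for a CMAS, S = K_s·(1+k_d θ_c)/[θ_c·(Y k − k_d) − 1] = 23.7 × (1 + 0.0901 × 12.6) / [12.6 × (0.671 × 4.06 − 0.0901) − 1] = 50.61 / 32.19 = 1.572 mg/L.

S ≈ 1.57 mg/L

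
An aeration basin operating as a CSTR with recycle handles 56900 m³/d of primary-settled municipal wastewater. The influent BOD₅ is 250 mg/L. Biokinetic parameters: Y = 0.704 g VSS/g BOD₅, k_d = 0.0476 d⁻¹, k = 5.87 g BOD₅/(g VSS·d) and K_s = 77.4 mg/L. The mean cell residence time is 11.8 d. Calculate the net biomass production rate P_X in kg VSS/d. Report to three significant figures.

P_X ≈ 6350 kg VSS/d

From the Monod/SRT balance for a CMAS, S = K_s·(1+k_d θ_c)/[θ_c·(Y k − k_d) − 1] = 77.4 × (1 + 0.0476 × 11.8) / [11.8 × (0.704 × 5.87 − 0.0476) − 1] = 120.9 / 47.20 = 2.561 mg/L.
Y_obs = Y / (1 + k_d θ_c) = 0.704 / (1 + 0.0476 × 11.8) = 0.704 / 1.562 = 0.4508.
ΔS = 250 − 2.56 = 247.4 mg/L, so the substrate removal rate is 56900 × 247.4/1000 = 14079 kg BOD₅/d.
P_X = Y_obs · Q(S₀ − S) = 0.4508 × 14079 = 6347 kg VSS/d.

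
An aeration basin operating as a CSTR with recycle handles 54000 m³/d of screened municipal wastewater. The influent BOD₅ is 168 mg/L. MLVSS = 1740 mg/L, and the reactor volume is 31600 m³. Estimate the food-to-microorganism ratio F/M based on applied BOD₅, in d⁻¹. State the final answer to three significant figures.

F/M ≈ 0.165 d⁻¹

Food-to-microorganism ratio F/M = Q S₀ / (V X) = 54000 × 168 / (31600 × 1740) = 0.1650 d⁻¹.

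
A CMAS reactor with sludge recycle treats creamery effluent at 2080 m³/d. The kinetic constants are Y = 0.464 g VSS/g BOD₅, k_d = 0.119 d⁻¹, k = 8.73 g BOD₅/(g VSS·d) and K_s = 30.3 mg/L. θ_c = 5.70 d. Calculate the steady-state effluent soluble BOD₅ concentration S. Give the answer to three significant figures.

From the Monod/SRT balance for a CMAS, S = K_s·(1+k_d θ_c)/[θ_c·(Y k − k_d) − 1] = 30.3 × (1 + 0.119 × 5.70) / [5.70 × (0.464 × 8.73 − 0.119) − 1] = 50.85 / 21.41 = 2.375 mg/L.

S ≈ 2.38 mg/L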